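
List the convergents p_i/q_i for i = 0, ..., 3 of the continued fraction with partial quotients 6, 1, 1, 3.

Using the convergent recurrence p_i = a_i*p_{i-1} + p_{i-2}, q_i = a_i*q_{i-1} + q_{i-2} with p_{-2}=0, p_{-1}=1, q_{-2}=1, q_{-1}=0:
  i=0: a_0=6, p_0 = 6*1 + 0 = 6, q_0 = 6*0 + 1 = 1.
  i=1: a_1=1, p_1 = 1*6 + 1 = 7, q_1 = 1*1 + 0 = 1.
  i=2: a_2=1, p_2 = 1*7 + 6 = 13, q_2 = 1*1 + 1 = 2.
  i=3: a_3=3, p_3 = 3*13 + 7 = 46, q_3 = 3*2 + 1 = 7.

6/1, 7/1, 13/2, 46/7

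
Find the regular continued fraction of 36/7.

Run the Euclidean algorithm on 36 and 7; the successive quotients are the partial quotients a_0, a_1, ... (each step inverts the fractional part left over by the previous one):
  36 = 5*7 + 1, so a_0 = 5.
  7 = 7*1 + 0, so a_1 = 7.
The remainder reaches 0 after 2 divisions, so the expansion has 2 partial quotients, read off in order.

[5; 7]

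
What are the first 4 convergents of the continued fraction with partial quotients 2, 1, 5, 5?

Using the convergent recurrence p_i = a_i*p_{i-1} + p_{i-2}, q_i = a_i*q_{i-1} + q_{i-2} with p_{-2}=0, p_{-1}=1, q_{-2}=1, q_{-1}=0:
  i=0: a_0=2, p_0 = 2*1 + 0 = 2, q_0 = 2*0 + 1 = 1.
  i=1: a_1=1, p_1 = 1*2 + 1 = 3, q_1 = 1*1 + 0 = 1.
  i=2: a_2=5, p_2 = 5*3 + 2 = 17, q_2 = 5*1 + 1 = 6.
  i=3: a_3=5, p_3 = 5*17 + 3 = 88, q_3 = 5*6 + 1 = 31.

2/1, 3/1, 17/6, 88/31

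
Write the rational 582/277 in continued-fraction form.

Run the Euclidean algorithm on 582 and 277; the successive quotients are the partial quotients a_0, a_1, ... (each step inverts the fractional part left over by the previous one):
  582 = 2*277 + 28, so a_0 = 2.
  277 = 9*28 + 25, so a_1 = 9.
  28 = 1*25 + 3, so a_2 = 1.
  25 = 8*3 + 1, so a_3 = 8.
  3 = 3*1 + 0, so a_4 = 3.
The remainder reaches 0 after 5 divisions, so the expansion has 5 partial quotients, read off in order.

[2; 9, 1, 8, 3]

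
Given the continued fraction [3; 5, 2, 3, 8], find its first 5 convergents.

3/1, 16/5, 35/11, 121/38, 1003/315

Using the convergent recurrence p_i = a_i*p_{i-1} + p_{i-2}, q_i = a_i*q_{i-1} + q_{i-2} with p_{-2}=0, p_{-1}=1, q_{-2}=1, q_{-1}=0:
  i=0: a_0=3, p_0 = 3*1 + 0 = 3, q_0 = 3*0 + 1 = 1.
  i=1: a_1=5, p_1 = 5*3 + 1 = 16, q_1 = 5*1 + 0 = 5.
  i=2: a_2=2, p_2 = 2*16 + 3 = 35, q_2 = 2*5 + 1 = 11.
  i=3: a_3=3, p_3 = 3*35 + 16 = 121, q_3 = 3*11 + 5 = 38.
  i=4: a_4=8, p_4 = 8*121 + 35 = 1003, q_4 = 8*38 + 11 = 315.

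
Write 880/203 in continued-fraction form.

[4; 2, 1, 67]

Run the Euclidean algorithm on 880 and 203; the successive quotients are the partial quotients a_0, a_1, ... (each step inverts the fractional part left over by the previous one):
  880 = 4*203 + 68, so a_0 = 4.
  203 = 2*68 + 67, so a_1 = 2.
  68 = 1*67 + 1, so a_2 = 1.
  67 = 67*1 + 0, so a_3 = 67.
The remainder reaches 0 after 4 divisions, so the expansion has 4 partial quotients, read off in order.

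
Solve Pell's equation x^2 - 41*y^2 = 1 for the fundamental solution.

First expand sqrt(41) as a continued fraction. With x_i = (sqrt(41) + m_i)/d_i and (m_0, d_0) = (0, 1): a_0 = floor(sqrt(41)) = 6, since 6^2 = 36 <= 41 < 49 = 7^2.
Iterate m_{i+1} = d_i*a_i - m_i, d_{i+1} = (41 - m_{i+1}^2)/d_i, a_{i+1} = floor((a_0 + m_{i+1})/d_{i+1}):
  m_1 = 1*6 - 0 = 6, d_1 = (41 - 6^2)/1 = 5/1 = 5, a_1 = floor((6 + 6)/5) = 2.
  m_2 = 5*2 - 6 = 4, d_2 = (41 - 4^2)/5 = 25/5 = 5, a_2 = floor((6 + 4)/5) = 2.
  m_3 = 5*2 - 4 = 6, d_3 = (41 - 6^2)/5 = 5/5 = 1, a_3 = floor((6 + 6)/1) = 12.
  m_4 = 1*12 - 6 = 6, d_4 = (41 - 6^2)/1 = 5/1 = 5: (m_4, d_4) = (m_1, d_1) = (6, 5), so from here the quotients repeat a_1, ..., a_3; the period length is 3.
So sqrt(41) = [6; (2, 2, 12)] with period length k = 3.
k is odd, so (p_{k-1}, q_{k-1}) only solves x^2 - 41y^2 = -1 and the fundamental solution of x^2 - 41y^2 = 1 is (p_{2k-1}, q_{2k-1}) = (p_5, q_5); compute convergents through index 5, running through the period twice.
Convergents (p_i = a_i*p_{i-1} + p_{i-2}, q_i = a_i*q_{i-1} + q_{i-2} with p_{-2}=0, p_{-1}=1, q_{-2}=1, q_{-1}=0):
  i=0: a_0=6, p_0 = 6*1 + 0 = 6, q_0 = 6*0 + 1 = 1.
  i=1: a_1=2, p_1 = 2*6 + 1 = 13, q_1 = 2*1 + 0 = 2.
  i=2: a_2=2, p_2 = 2*13 + 6 = 32, q_2 = 2*2 + 1 = 5.
  i=3: a_3=12, p_3 = 12*32 + 13 = 397, q_3 = 12*5 + 2 = 62.
  i=4: a_4=2, p_4 = 2*397 + 32 = 826, q_4 = 2*62 + 5 = 129.
  i=5: a_5=2, p_5 = 2*826 + 397 = 2049, q_5 = 2*129 + 62 = 320.
Indeed p_2^2 - 41*q_2^2 = 1024 - 1025 = -1, not +1.
Check: 2049^2 - 41*320^2 = 4198401 - 4198400 = 1, so (x, y) = (2049, 320) solves the equation, and by the theorem it is the least positive solution.

(x, y) = (2049, 320)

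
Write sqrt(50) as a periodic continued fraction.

Write x_i = (sqrt(50) + m_i)/d_i with (m_0, d_0) = (0, 1). a_0 = floor(sqrt(50)) = 7, since 7^2 = 49 <= 50 < 64 = 8^2.
Iterate m_{i+1} = d_i*a_i - m_i, d_{i+1} = (50 - m_{i+1}^2)/d_i, a_{i+1} = floor((a_0 + m_{i+1})/d_{i+1}):
  m_1 = 1*7 - 0 = 7, d_1 = (50 - 7^2)/1 = 1/1 = 1, a_1 = floor((7 + 7)/1) = 14.
  m_2 = 1*14 - 7 = 7, d_2 = (50 - 7^2)/1 = 1/1 = 1: (m_2, d_2) = (m_1, d_1) = (7, 1), so from here the quotient a_1 repeats; the period length is 1.
Hence the expansion of sqrt(50) is a_0 = 7 followed by the repeating block 14 (period 1).

[7; (14)]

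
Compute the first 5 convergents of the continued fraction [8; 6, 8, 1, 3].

8/1, 49/6, 400/49, 449/55, 1747/214

Using the convergent recurrence p_i = a_i*p_{i-1} + p_{i-2}, q_i = a_i*q_{i-1} + q_{i-2} with p_{-2}=0, p_{-1}=1, q_{-2}=1, q_{-1}=0:
  i=0: a_0=8, p_0 = 8*1 + 0 = 8, q_0 = 8*0 + 1 = 1.
  i=1: a_1=6, p_1 = 6*8 + 1 = 49, q_1 = 6*1 + 0 = 6.
  i=2: a_2=8, p_2 = 8*49 + 8 = 400, q_2 = 8*6 + 1 = 49.
  i=3: a_3=1, p_3 = 1*400 + 49 = 449, q_3 = 1*49 + 6 = 55.
  i=4: a_4=3, p_4 = 3*449 + 400 = 1747, q_4 = 3*55 + 49 = 214.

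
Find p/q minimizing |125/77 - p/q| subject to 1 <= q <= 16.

Expand x = 125/77 as a continued fraction with the Euclidean algorithm:
  125 = 1*77 + 48, so a_0 = 1.
  77 = 1*48 + 29, so a_1 = 1.
  48 = 1*29 + 19, so a_2 = 1.
  29 = 1*19 + 10, so a_3 = 1.
  19 = 1*10 + 9, so a_4 = 1.
  10 = 1*9 + 1, so a_5 = 1.
  9 = 9*1 + 0, so a_6 = 9.
so x = [1; 1, 1, 1, 1, 1, 9].
Convergents (p_i = a_i*p_{i-1} + p_{i-2}, q_i = a_i*q_{i-1} + q_{i-2} with p_{-2}=0, p_{-1}=1, q_{-2}=1, q_{-1}=0), until the denominator exceeds 16:
  i=0: a_0=1, p_0 = 1*1 + 0 = 1, q_0 = 1*0 + 1 = 1.
  i=1: a_1=1, p_1 = 1*1 + 1 = 2, q_1 = 1*1 + 0 = 1.
  i=2: a_2=1, p_2 = 1*2 + 1 = 3, q_2 = 1*1 + 1 = 2.
  i=3: a_3=1, p_3 = 1*3 + 2 = 5, q_3 = 1*2 + 1 = 3.
  i=4: a_4=1, p_4 = 1*5 + 3 = 8, q_4 = 1*3 + 2 = 5.
  i=5: a_5=1, p_5 = 1*8 + 5 = 13, q_5 = 1*5 + 3 = 8.
  i=6: a_6=9, p_6 = 9*13 + 8 = 125, q_6 = 9*8 + 5 = 77.
q_6 = 77 > 16, so the last convergent with denominator <= 16 is p_5/q_5 = 13/8.
The closest fraction with denominator <= 16 is either p_5/q_5 or the intermediate fraction (k*p_5 + p_4)/(k*q_5 + q_4) with the largest k >= 1 whose denominator stays <= 16; these approach x as k grows, and every other convergent or intermediate fraction in range is farther away.
Largest k: floor((16 - q_4)/q_5) = floor((16 - 5)/8) = 1.
That gives (1*13 + 8)/(1*8 + 5) = 21/13.
Compare the errors: |x - 13/8| = |125*8 - 13*77|/(77*8) = 1/616, and |x - 21/13| = |125*13 - 21*77|/(77*13) = 8/1001.
Cross-multiplying, 1*1001 = 1001 < 4928 = 8*616, so 1/616 is smaller: the convergent 13/8 is closer to x than 21/13.

13/8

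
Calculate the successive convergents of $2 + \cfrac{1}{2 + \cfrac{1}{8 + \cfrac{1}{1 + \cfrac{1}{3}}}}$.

2/1, 5/2, 42/17, 47/19, 183/74

Using the convergent recurrence p_i = a_i*p_{i-1} + p_{i-2}, q_i = a_i*q_{i-1} + q_{i-2} with p_{-2}=0, p_{-1}=1, q_{-2}=1, q_{-1}=0:
  i=0: a_0=2, p_0 = 2*1 + 0 = 2, q_0 = 2*0 + 1 = 1.
  i=1: a_1=2, p_1 = 2*2 + 1 = 5, q_1 = 2*1 + 0 = 2.
  i=2: a_2=8, p_2 = 8*5 + 2 = 42, q_2 = 8*2 + 1 = 17.
  i=3: a_3=1, p_3 = 1*42 + 5 = 47, q_3 = 1*17 + 2 = 19.
  i=4: a_4=3, p_4 = 3*47 + 42 = 183, q_4 = 3*19 + 17 = 74.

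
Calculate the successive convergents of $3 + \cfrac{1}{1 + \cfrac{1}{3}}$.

3/1, 4/1, 15/4

Using the convergent recurrence p_i = a_i*p_{i-1} + p_{i-2}, q_i = a_i*q_{i-1} + q_{i-2} with p_{-2}=0, p_{-1}=1, q_{-2}=1, q_{-1}=0:
  i=0: a_0=3, p_0 = 3*1 + 0 = 3, q_0 = 3*0 + 1 = 1.
  i=1: a_1=1, p_1 = 1*3 + 1 = 4, q_1 = 1*1 + 0 = 1.
  i=2: a_2=3, p_2 = 3*4 + 3 = 15, q_2 = 3*1 + 1 = 4.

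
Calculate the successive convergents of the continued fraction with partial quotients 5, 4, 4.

Using the convergent recurrence p_i = a_i*p_{i-1} + p_{i-2}, q_i = a_i*q_{i-1} + q_{i-2} with p_{-2}=0, p_{-1}=1, q_{-2}=1, q_{-1}=0:
  i=0: a_0=5, p_0 = 5*1 + 0 = 5, q_0 = 5*0 + 1 = 1.
  i=1: a_1=4, p_1 = 4*5 + 1 = 21, q_1 = 4*1 + 0 = 4.
  i=2: a_2=4, p_2 = 4*21 + 5 = 89, q_2 = 4*4 + 1 = 17.

5/1, 21/4, 89/17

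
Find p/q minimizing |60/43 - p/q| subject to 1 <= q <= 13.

7/5

Expand x = 60/43 as a continued fraction with the Euclidean algorithm:
  60 = 1*43 + 17, so a_0 = 1.
  43 = 2*17 + 9, so a_1 = 2.
  17 = 1*9 + 8, so a_2 = 1.
  9 = 1*8 + 1, so a_3 = 1.
  8 = 8*1 + 0, so a_4 = 8.
so x = [1; 2, 1, 1, 8].
Convergents (p_i = a_i*p_{i-1} + p_{i-2}, q_i = a_i*q_{i-1} + q_{i-2} with p_{-2}=0, p_{-1}=1, q_{-2}=1, q_{-1}=0), until the denominator exceeds 13:
  i=0: a_0=1, p_0 = 1*1 + 0 = 1, q_0 = 1*0 + 1 = 1.
  i=1: a_1=2, p_1 = 2*1 + 1 = 3, q_1 = 2*1 + 0 = 2.
  i=2: a_2=1, p_2 = 1*3 + 1 = 4, q_2 = 1*2 + 1 = 3.
  i=3: a_3=1, p_3 = 1*4 + 3 = 7, q_3 = 1*3 + 2 = 5.
  i=4: a_4=8, p_4 = 8*7 + 4 = 60, q_4 = 8*5 + 3 = 43.
q_4 = 43 > 13, so the last convergent with denominator <= 13 is p_3/q_3 = 7/5.
The closest fraction with denominator <= 13 is either p_3/q_3 or the intermediate fraction (k*p_3 + p_2)/(k*q_3 + q_2) with the largest k >= 1 whose denominator stays <= 13; these approach x as k grows, and every other convergent or intermediate fraction in range is farther away.
Largest k: floor((13 - q_2)/q_3) = floor((13 - 3)/5) = 2.
That gives (2*7 + 4)/(2*5 + 3) = 18/13.
Compare the errors: |x - 7/5| = |60*5 - 7*43|/(43*5) = 1/215, and |x - 18/13| = |60*13 - 18*43|/(43*13) = 6/559.
Cross-multiplying, 1*559 = 559 < 1290 = 6*215, so 1/215 is smaller: the convergent 7/5 is closer to x than 18/13.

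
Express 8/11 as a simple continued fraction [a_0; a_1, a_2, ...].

[0; 1, 2, 1, 2]

Run the Euclidean algorithm on 8 and 11; the successive quotients are the partial quotients a_0, a_1, ... (each step inverts the fractional part left over by the previous one):
  8 = 0*11 + 8, so a_0 = 0.
  11 = 1*8 + 3, so a_1 = 1.
  8 = 2*3 + 2, so a_2 = 2.
  3 = 1*2 + 1, so a_3 = 1.
  2 = 2*1 + 0, so a_4 = 2.
The remainder reaches 0 after 5 divisions, so the expansion has 5 partial quotients, read off in order.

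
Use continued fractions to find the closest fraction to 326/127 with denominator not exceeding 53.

Expand x = 326/127 as a continued fraction with the Euclidean algorithm:
  326 = 2*127 + 72, so a_0 = 2.
  127 = 1*72 + 55, so a_1 = 1.
  72 = 1*55 + 17, so a_2 = 1.
  55 = 3*17 + 4, so a_3 = 3.
  17 = 4*4 + 1, so a_4 = 4.
  4 = 4*1 + 0, so a_5 = 4.
so x = [2; 1, 1, 3, 4, 4].
Convergents (p_i = a_i*p_{i-1} + p_{i-2}, q_i = a_i*q_{i-1} + q_{i-2} with p_{-2}=0, p_{-1}=1, q_{-2}=1, q_{-1}=0), until the denominator exceeds 53:
  i=0: a_0=2, p_0 = 2*1 + 0 = 2, q_0 = 2*0 + 1 = 1.
  i=1: a_1=1, p_1 = 1*2 + 1 = 3, q_1 = 1*1 + 0 = 1.
  i=2: a_2=1, p_2 = 1*3 + 2 = 5, q_2 = 1*1 + 1 = 2.
  i=3: a_3=3, p_3 = 3*5 + 3 = 18, q_3 = 3*2 + 1 = 7.
  i=4: a_4=4, p_4 = 4*18 + 5 = 77, q_4 = 4*7 + 2 = 30.
  i=5: a_5=4, p_5 = 4*77 + 18 = 326, q_5 = 4*30 + 7 = 127.
q_5 = 127 > 53, so the last convergent with denominator <= 53 is p_4/q_4 = 77/30.
The closest fraction with denominator <= 53 is either p_4/q_4 or the intermediate fraction (k*p_4 + p_3)/(k*q_4 + q_3) with the largest k >= 1 whose denominator stays <= 53; these approach x as k grows, and every other convergent or intermediate fraction in range is farther away.
Largest k: floor((53 - q_3)/q_4) = floor((53 - 7)/30) = 1.
That gives (1*77 + 18)/(1*30 + 7) = 95/37.
Compare the errors: |x - 77/30| = |326*30 - 77*127|/(127*30) = 1/3810, and |x - 95/37| = |326*37 - 95*127|/(127*37) = 3/4699.
Cross-multiplying, 1*4699 = 4699 < 11430 = 3*3810, so 1/3810 is smaller: the convergent 77/30 is closer to x than 95/37.

77/30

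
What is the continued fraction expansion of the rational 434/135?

Run the Euclidean algorithm on 434 and 135; the successive quotients are the partial quotients a_0, a_1, ... (each step inverts the fractional part left over by the previous one):
  434 = 3*135 + 29, so a_0 = 3.
  135 = 4*29 + 19, so a_1 = 4.
  29 = 1*19 + 10, so a_2 = 1.
  19 = 1*10 + 9, so a_3 = 1.
  10 = 1*9 + 1, so a_4 = 1.
  9 = 9*1 + 0, so a_5 = 9.
The remainder reaches 0 after 6 divisions, so the expansion has 6 partial quotients, read off in order.

[3; 4, 1, 1, 1, 9]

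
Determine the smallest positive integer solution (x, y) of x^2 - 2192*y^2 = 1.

(x, y) = (6083073, 129928)

First expand sqrt(2192) as a continued fraction. With x_i = (sqrt(2192) + m_i)/d_i and (m_0, d_0) = (0, 1): a_0 = floor(sqrt(2192)) = 46, since 46^2 = 2116 <= 2192 < 2209 = 47^2.
Iterate m_{i+1} = d_i*a_i - m_i, d_{i+1} = (2192 - m_{i+1}^2)/d_i, a_{i+1} = floor((a_0 + m_{i+1})/d_{i+1}):
  m_1 = 1*46 - 0 = 46, d_1 = (2192 - 46^2)/1 = 76/1 = 76, a_1 = floor((46 + 46)/76) = 1.
  m_2 = 76*1 - 46 = 30, d_2 = (2192 - 30^2)/76 = 1292/76 = 17, a_2 = floor((46 + 30)/17) = 4.
  m_3 = 17*4 - 30 = 38, d_3 = (2192 - 38^2)/17 = 748/17 = 44, a_3 = floor((46 + 38)/44) = 1.
  m_4 = 44*1 - 38 = 6, d_4 = (2192 - 6^2)/44 = 2156/44 = 49, a_4 = floor((46 + 6)/49) = 1.
  m_5 = 49*1 - 6 = 43, d_5 = (2192 - 43^2)/49 = 343/49 = 7, a_5 = floor((46 + 43)/7) = 12.
  m_6 = 7*12 - 43 = 41, d_6 = (2192 - 41^2)/7 = 511/7 = 73, a_6 = floor((46 + 41)/73) = 1.
  m_7 = 73*1 - 41 = 32, d_7 = (2192 - 32^2)/73 = 1168/73 = 16, a_7 = floor((46 + 32)/16) = 4.
  m_8 = 16*4 - 32 = 32, d_8 = (2192 - 32^2)/16 = 1168/16 = 73, a_8 = floor((46 + 32)/73) = 1.
  m_9 = 73*1 - 32 = 41, d_9 = (2192 - 41^2)/73 = 511/73 = 7, a_9 = floor((46 + 41)/7) = 12.
  m_10 = 7*12 - 41 = 43, d_10 = (2192 - 43^2)/7 = 343/7 = 49, a_10 = floor((46 + 43)/49) = 1.
  m_11 = 49*1 - 43 = 6, d_11 = (2192 - 6^2)/49 = 2156/49 = 44, a_11 = floor((46 + 6)/44) = 1.
  m_12 = 44*1 - 6 = 38, d_12 = (2192 - 38^2)/44 = 748/44 = 17, a_12 = floor((46 + 38)/17) = 4.
  m_13 = 17*4 - 38 = 30, d_13 = (2192 - 30^2)/17 = 1292/17 = 76, a_13 = floor((46 + 30)/76) = 1.
  m_14 = 76*1 - 30 = 46, d_14 = (2192 - 46^2)/76 = 76/76 = 1, a_14 = floor((46 + 46)/1) = 92.
  m_15 = 1*92 - 46 = 46, d_15 = (2192 - 46^2)/1 = 76/1 = 76: (m_15, d_15) = (m_1, d_1) = (46, 76), so from here the quotients repeat a_1, ..., a_14; the period length is 14.
So sqrt(2192) = [46; (1, 4, 1, 1, 12, 1, 4, 1, 12, 1, 1, 4, 1, 92)] with period length k = 14.
k is even, so the fundamental solution of x^2 - 2192y^2 = 1 is (p_{k-1}, q_{k-1}) = (p_13, q_13); compute convergents through index 13.
Convergents (p_i = a_i*p_{i-1} + p_{i-2}, q_i = a_i*q_{i-1} + q_{i-2} with p_{-2}=0, p_{-1}=1, q_{-2}=1, q_{-1}=0):
  i=0: a_0=46, p_0 = 46*1 + 0 = 46, q_0 = 46*0 + 1 = 1.
  i=1: a_1=1, p_1 = 1*46 + 1 = 47, q_1 = 1*1 + 0 = 1.
  i=2: a_2=4, p_2 = 4*47 + 46 = 234, q_2 = 4*1 + 1 = 5.
  i=3: a_3=1, p_3 = 1*234 + 47 = 281, q_3 = 1*5 + 1 = 6.
  i=4: a_4=1, p_4 = 1*281 + 234 = 515, q_4 = 1*6 + 5 = 11.
  i=5: a_5=12, p_5 = 12*515 + 281 = 6461, q_5 = 12*11 + 6 = 138.
  i=6: a_6=1, p_6 = 1*6461 + 515 = 6976, q_6 = 1*138 + 11 = 149.
  i=7: a_7=4, p_7 = 4*6976 + 6461 = 34365, q_7 = 4*149 + 138 = 734.
  i=8: a_8=1, p_8 = 1*34365 + 6976 = 41341, q_8 = 1*734 + 149 = 883.
  i=9: a_9=12, p_9 = 12*41341 + 34365 = 530457, q_9 = 12*883 + 734 = 11330.
  i=10: a_10=1, p_10 = 1*530457 + 41341 = 571798, q_10 = 1*11330 + 883 = 12213.
  i=11: a_11=1, p_11 = 1*571798 + 530457 = 1102255, q_11 = 1*12213 + 11330 = 23543.
  i=12: a_12=4, p_12 = 4*1102255 + 571798 = 4980818, q_12 = 4*23543 + 12213 = 106385.
  i=13: a_13=1, p_13 = 1*4980818 + 1102255 = 6083073, q_13 = 1*106385 + 23543 = 129928.
Check: 6083073^2 - 2192*129928^2 = 37003777123329 - 37003777123328 = 1, so (x, y) = (6083073, 129928) solves the equation, and by the theorem it is the least positive solution.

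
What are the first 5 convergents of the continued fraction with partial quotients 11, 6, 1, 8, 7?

Using the convergent recurrence p_i = a_i*p_{i-1} + p_{i-2}, q_i = a_i*q_{i-1} + q_{i-2} with p_{-2}=0, p_{-1}=1, q_{-2}=1, q_{-1}=0:
  i=0: a_0=11, p_0 = 11*1 + 0 = 11, q_0 = 11*0 + 1 = 1.
  i=1: a_1=6, p_1 = 6*11 + 1 = 67, q_1 = 6*1 + 0 = 6.
  i=2: a_2=1, p_2 = 1*67 + 11 = 78, q_2 = 1*6 + 1 = 7.
  i=3: a_3=8, p_3 = 8*78 + 67 = 691, q_3 = 8*7 + 6 = 62.
  i=4: a_4=7, p_4 = 7*691 + 78 = 4915, q_4 = 7*62 + 7 = 441.

11/1, 67/6, 78/7, 691/62, 4915/441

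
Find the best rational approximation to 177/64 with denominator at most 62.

Expand x = 177/64 as a continued fraction with the Euclidean algorithm:
  177 = 2*64 + 49, so a_0 = 2.
  64 = 1*49 + 15, so a_1 = 1.
  49 = 3*15 + 4, so a_2 = 3.
  15 = 3*4 + 3, so a_3 = 3.
  4 = 1*3 + 1, so a_4 = 1.
  3 = 3*1 + 0, so a_5 = 3.
so x = [2; 1, 3, 3, 1, 3].
Convergents (p_i = a_i*p_{i-1} + p_{i-2}, q_i = a_i*q_{i-1} + q_{i-2} with p_{-2}=0, p_{-1}=1, q_{-2}=1, q_{-1}=0), until the denominator exceeds 62:
  i=0: a_0=2, p_0 = 2*1 + 0 = 2, q_0 = 2*0 + 1 = 1.
  i=1: a_1=1, p_1 = 1*2 + 1 = 3, q_1 = 1*1 + 0 = 1.
  i=2: a_2=3, p_2 = 3*3 + 2 = 11, q_2 = 3*1 + 1 = 4.
  i=3: a_3=3, p_3 = 3*11 + 3 = 36, q_3 = 3*4 + 1 = 13.
  i=4: a_4=1, p_4 = 1*36 + 11 = 47, q_4 = 1*13 + 4 = 17.
  i=5: a_5=3, p_5 = 3*47 + 36 = 177, q_5 = 3*17 + 13 = 64.
q_5 = 64 > 62, so the last convergent with denominator <= 62 is p_4/q_4 = 47/17.
The closest fraction with denominator <= 62 is either p_4/q_4 or the intermediate fraction (k*p_4 + p_3)/(k*q_4 + q_3) with the largest k >= 1 whose denominator stays <= 62; these approach x as k grows, and every other convergent or intermediate fraction in range is farther away.
Largest k: floor((62 - q_3)/q_4) = floor((62 - 13)/17) = 2.
That gives (2*47 + 36)/(2*17 + 13) = 130/47.
Compare the errors: |x - 47/17| = |177*17 - 47*64|/(64*17) = 1/1088, and |x - 130/47| = |177*47 - 130*64|/(64*47) = 1/3008.
Cross-multiplying, 1*1088 = 1088 < 3008 = 1*3008, so 1/3008 is smaller: the intermediate fraction 130/47 is closer to x than 47/17.

130/47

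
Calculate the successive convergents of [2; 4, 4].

2/1, 9/4, 38/17

Using the convergent recurrence p_i = a_i*p_{i-1} + p_{i-2}, q_i = a_i*q_{i-1} + q_{i-2} with p_{-2}=0, p_{-1}=1, q_{-2}=1, q_{-1}=0:
  i=0: a_0=2, p_0 = 2*1 + 0 = 2, q_0 = 2*0 + 1 = 1.
  i=1: a_1=4, p_1 = 4*2 + 1 = 9, q_1 = 4*1 + 0 = 4.
  i=2: a_2=4, p_2 = 4*9 + 2 = 38, q_2 = 4*4 + 1 = 17.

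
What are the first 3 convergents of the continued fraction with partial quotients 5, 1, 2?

5/1, 6/1, 17/3

Using the convergent recurrence p_i = a_i*p_{i-1} + p_{i-2}, q_i = a_i*q_{i-1} + q_{i-2} with p_{-2}=0, p_{-1}=1, q_{-2}=1, q_{-1}=0:
  i=0: a_0=5, p_0 = 5*1 + 0 = 5, q_0 = 5*0 + 1 = 1.
  i=1: a_1=1, p_1 = 1*5 + 1 = 6, q_1 = 1*1 + 0 = 1.
  i=2: a_2=2, p_2 = 2*6 + 5 = 17, q_2 = 2*1 + 1 = 3.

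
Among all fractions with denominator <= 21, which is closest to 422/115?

Expand x = 422/115 as a continued fraction with the Euclidean algorithm:
  422 = 3*115 + 77, so a_0 = 3.
  115 = 1*77 + 38, so a_1 = 1.
  77 = 2*38 + 1, so a_2 = 2.
  38 = 38*1 + 0, so a_3 = 38.
so x = [3; 1, 2, 38].
Convergents (p_i = a_i*p_{i-1} + p_{i-2}, q_i = a_i*q_{i-1} + q_{i-2} with p_{-2}=0, p_{-1}=1, q_{-2}=1, q_{-1}=0), until the denominator exceeds 21:
  i=0: a_0=3, p_0 = 3*1 + 0 = 3, q_0 = 3*0 + 1 = 1.
  i=1: a_1=1, p_1 = 1*3 + 1 = 4, q_1 = 1*1 + 0 = 1.
  i=2: a_2=2, p_2 = 2*4 + 3 = 11, q_2 = 2*1 + 1 = 3.
  i=3: a_3=38, p_3 = 38*11 + 4 = 422, q_3 = 38*3 + 1 = 115.
q_3 = 115 > 21, so the last convergent with denominator <= 21 is p_2/q_2 = 11/3.
The closest fraction with denominator <= 21 is either p_2/q_2 or the intermediate fraction (k*p_2 + p_1)/(k*q_2 + q_1) with the largest k >= 1 whose denominator stays <= 21; these approach x as k grows, and every other convergent or intermediate fraction in range is farther away.
Largest k: floor((21 - q_1)/q_2) = floor((21 - 1)/3) = 6.
That gives (6*11 + 4)/(6*3 + 1) = 70/19.
Compare the errors: |x - 11/3| = |422*3 - 11*115|/(115*3) = 1/345, and |x - 70/19| = |422*19 - 70*115|/(115*19) = 32/2185.
Cross-multiplying, 1*2185 = 2185 < 11040 = 32*345, so 1/345 is smaller: the convergent 11/3 is closer to x than 70/19.

11/3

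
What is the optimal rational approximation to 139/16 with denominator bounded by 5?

26/3

Expand x = 139/16 as a continued fraction with the Euclidean algorithm:
  139 = 8*16 + 11, so a_0 = 8.
  16 = 1*11 + 5, so a_1 = 1.
  11 = 2*5 + 1, so a_2 = 2.
  5 = 5*1 + 0, so a_3 = 5.
so x = [8; 1, 2, 5].
Convergents (p_i = a_i*p_{i-1} + p_{i-2}, q_i = a_i*q_{i-1} + q_{i-2} with p_{-2}=0, p_{-1}=1, q_{-2}=1, q_{-1}=0), until the denominator exceeds 5:
  i=0: a_0=8, p_0 = 8*1 + 0 = 8, q_0 = 8*0 + 1 = 1.
  i=1: a_1=1, p_1 = 1*8 + 1 = 9, q_1 = 1*1 + 0 = 1.
  i=2: a_2=2, p_2 = 2*9 + 8 = 26, q_2 = 2*1 + 1 = 3.
  i=3: a_3=5, p_3 = 5*26 + 9 = 139, q_3 = 5*3 + 1 = 16.
q_3 = 16 > 5, so the last convergent with denominator <= 5 is p_2/q_2 = 26/3.
The closest fraction with denominator <= 5 is either p_2/q_2 or the intermediate fraction (k*p_2 + p_1)/(k*q_2 + q_1) with the largest k >= 1 whose denominator stays <= 5; these approach x as k grows, and every other convergent or intermediate fraction in range is farther away.
Largest k: floor((5 - q_1)/q_2) = floor((5 - 1)/3) = 1.
That gives (1*26 + 9)/(1*3 + 1) = 35/4.
Compare the errors: |x - 26/3| = |139*3 - 26*16|/(16*3) = 1/48, and |x - 35/4| = |139*4 - 35*16|/(16*4) = 4/64.
Cross-multiplying, 1*64 = 64 < 192 = 4*48, so 1/48 is smaller: the convergent 26/3 is closer to x than 35/4.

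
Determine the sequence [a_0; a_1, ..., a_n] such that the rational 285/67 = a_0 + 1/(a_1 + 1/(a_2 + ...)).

Run the Euclidean algorithm on 285 and 67; the successive quotients are the partial quotients a_0, a_1, ... (each step inverts the fractional part left over by the previous one):
  285 = 4*67 + 17, so a_0 = 4.
  67 = 3*17 + 16, so a_1 = 3.
  17 = 1*16 + 1, so a_2 = 1.
  16 = 16*1 + 0, so a_3 = 16.
The remainder reaches 0 after 4 divisions, so the expansion has 4 partial quotients, read off in order.

[4; 3, 1, 16]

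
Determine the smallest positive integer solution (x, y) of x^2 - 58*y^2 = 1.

First expand sqrt(58) as a continued fraction. With x_i = (sqrt(58) + m_i)/d_i and (m_0, d_0) = (0, 1): a_0 = floor(sqrt(58)) = 7, since 7^2 = 49 <= 58 < 64 = 8^2.
Iterate m_{i+1} = d_i*a_i - m_i, d_{i+1} = (58 - m_{i+1}^2)/d_i, a_{i+1} = floor((a_0 + m_{i+1})/d_{i+1}):
  m_1 = 1*7 - 0 = 7, d_1 = (58 - 7^2)/1 = 9/1 = 9, a_1 = floor((7 + 7)/9) = 1.
  m_2 = 9*1 - 7 = 2, d_2 = (58 - 2^2)/9 = 54/9 = 6, a_2 = floor((7 + 2)/6) = 1.
  m_3 = 6*1 - 2 = 4, d_3 = (58 - 4^2)/6 = 42/6 = 7, a_3 = floor((7 + 4)/7) = 1.
  m_4 = 7*1 - 4 = 3, d_4 = (58 - 3^2)/7 = 49/7 = 7, a_4 = floor((7 + 3)/7) = 1.
  m_5 = 7*1 - 3 = 4, d_5 = (58 - 4^2)/7 = 42/7 = 6, a_5 = floor((7 + 4)/6) = 1.
  m_6 = 6*1 - 4 = 2, d_6 = (58 - 2^2)/6 = 54/6 = 9, a_6 = floor((7 + 2)/9) = 1.
  m_7 = 9*1 - 2 = 7, d_7 = (58 - 7^2)/9 = 9/9 = 1, a_7 = floor((7 + 7)/1) = 14.
  m_8 = 1*14 - 7 = 7, d_8 = (58 - 7^2)/1 = 9/1 = 9: (m_8, d_8) = (m_1, d_1) = (7, 9), so from here the quotients repeat a_1, ..., a_7; the period length is 7.
So sqrt(58) = [7; (1, 1, 1, 1, 1, 1, 14)] with period length k = 7.
k is odd, so (p_{k-1}, q_{k-1}) only solves x^2 - 58y^2 = -1 and the fundamental solution of x^2 - 58y^2 = 1 is (p_{2k-1}, q_{2k-1}) = (p_13, q_13); compute convergents through index 13, running through the period twice.
Convergents (p_i = a_i*p_{i-1} + p_{i-2}, q_i = a_i*q_{i-1} + q_{i-2} with p_{-2}=0, p_{-1}=1, q_{-2}=1, q_{-1}=0):
  i=0: a_0=7, p_0 = 7*1 + 0 = 7, q_0 = 7*0 + 1 = 1.
  i=1: a_1=1, p_1 = 1*7 + 1 = 8, q_1 = 1*1 + 0 = 1.
  i=2: a_2=1, p_2 = 1*8 + 7 = 15, q_2 = 1*1 + 1 = 2.
  i=3: a_3=1, p_3 = 1*15 + 8 = 23, q_3 = 1*2 + 1 = 3.
  i=4: a_4=1, p_4 = 1*23 + 15 = 38, q_4 = 1*3 + 2 = 5.
  i=5: a_5=1, p_5 = 1*38 + 23 = 61, q_5 = 1*5 + 3 = 8.
  i=6: a_6=1, p_6 = 1*61 + 38 = 99, q_6 = 1*8 + 5 = 13.
  i=7: a_7=14, p_7 = 14*99 + 61 = 1447, q_7 = 14*13 + 8 = 190.
  i=8: a_8=1, p_8 = 1*1447 + 99 = 1546, q_8 = 1*190 + 13 = 203.
  i=9: a_9=1, p_9 = 1*1546 + 1447 = 2993, q_9 = 1*203 + 190 = 393.
  i=10: a_10=1, p_10 = 1*2993 + 1546 = 4539, q_10 = 1*393 + 203 = 596.
  i=11: a_11=1, p_11 = 1*4539 + 2993 = 7532, q_11 = 1*596 + 393 = 989.
  i=12: a_12=1, p_12 = 1*7532 + 4539 = 12071, q_12 = 1*989 + 596 = 1585.
  i=13: a_13=1, p_13 = 1*12071 + 7532 = 19603, q_13 = 1*1585 + 989 = 2574.
Indeed p_6^2 - 58*q_6^2 = 9801 - 9802 = -1, not +1.
Check: 19603^2 - 58*2574^2 = 384277609 - 384277608 = 1, so (x, y) = (19603, 2574) solves the equation, and by the theorem it is the least positive solution.

(x, y) = (19603, 2574)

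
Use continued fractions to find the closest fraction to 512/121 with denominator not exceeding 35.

Expand x = 512/121 as a continued fraction with the Euclidean algorithm:
  512 = 4*121 + 28, so a_0 = 4.
  121 = 4*28 + 9, so a_1 = 4.
  28 = 3*9 + 1, so a_2 = 3.
  9 = 9*1 + 0, so a_3 = 9.
so x = [4; 4, 3, 9].
Convergents (p_i = a_i*p_{i-1} + p_{i-2}, q_i = a_i*q_{i-1} + q_{i-2} with p_{-2}=0, p_{-1}=1, q_{-2}=1, q_{-1}=0), until the denominator exceeds 35:
  i=0: a_0=4, p_0 = 4*1 + 0 = 4, q_0 = 4*0 + 1 = 1.
  i=1: a_1=4, p_1 = 4*4 + 1 = 17, q_1 = 4*1 + 0 = 4.
  i=2: a_2=3, p_2 = 3*17 + 4 = 55, q_2 = 3*4 + 1 = 13.
  i=3: a_3=9, p_3 = 9*55 + 17 = 512, q_3 = 9*13 + 4 = 121.
q_3 = 121 > 35, so the last convergent with denominator <= 35 is p_2/q_2 = 55/13.
The closest fraction with denominator <= 35 is either p_2/q_2 or the intermediate fraction (k*p_2 + p_1)/(k*q_2 + q_1) with the largest k >= 1 whose denominator stays <= 35; these approach x as k grows, and every other convergent or intermediate fraction in range is farther away.
Largest k: floor((35 - q_1)/q_2) = floor((35 - 4)/13) = 2.
That gives (2*55 + 17)/(2*13 + 4) = 127/30.
Compare the errors: |x - 55/13| = |512*13 - 55*121|/(121*13) = 1/1573, and |x - 127/30| = |512*30 - 127*121|/(121*30) = 7/3630.
Cross-multiplying, 1*3630 = 3630 < 11011 = 7*1573, so 1/1573 is smaller: the convergent 55/13 is closer to x than 127/30.

55/13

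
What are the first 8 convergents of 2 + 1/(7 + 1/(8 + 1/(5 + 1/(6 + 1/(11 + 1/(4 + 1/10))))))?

2/1, 15/7, 122/57, 625/292, 3872/1809, 43217/20191, 176740/82573, 1810617/845921

Using the convergent recurrence p_i = a_i*p_{i-1} + p_{i-2}, q_i = a_i*q_{i-1} + q_{i-2} with p_{-2}=0, p_{-1}=1, q_{-2}=1, q_{-1}=0:
  i=0: a_0=2, p_0 = 2*1 + 0 = 2, q_0 = 2*0 + 1 = 1.
  i=1: a_1=7, p_1 = 7*2 + 1 = 15, q_1 = 7*1 + 0 = 7.
  i=2: a_2=8, p_2 = 8*15 + 2 = 122, q_2 = 8*7 + 1 = 57.
  i=3: a_3=5, p_3 = 5*122 + 15 = 625, q_3 = 5*57 + 7 = 292.
  i=4: a_4=6, p_4 = 6*625 + 122 = 3872, q_4 = 6*292 + 57 = 1809.
  i=5: a_5=11, p_5 = 11*3872 + 625 = 43217, q_5 = 11*1809 + 292 = 20191.
  i=6: a_6=4, p_6 = 4*43217 + 3872 = 176740, q_6 = 4*20191 + 1809 = 82573.
  i=7: a_7=10, p_7 = 10*176740 + 43217 = 1810617, q_7 = 10*82573 + 20191 = 845921.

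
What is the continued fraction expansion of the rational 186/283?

Run the Euclidean algorithm on 186 and 283; the successive quotients are the partial quotients a_0, a_1, ... (each step inverts the fractional part left over by the previous one):
  186 = 0*283 + 186, so a_0 = 0.
  283 = 1*186 + 97, so a_1 = 1.
  186 = 1*97 + 89, so a_2 = 1.
  97 = 1*89 + 8, so a_3 = 1.
  89 = 11*8 + 1, so a_4 = 11.
  8 = 8*1 + 0, so a_5 = 8.
The remainder reaches 0 after 6 divisions, so the expansion has 6 partial quotients, read off in order.

[0; 1, 1, 1, 11, 8]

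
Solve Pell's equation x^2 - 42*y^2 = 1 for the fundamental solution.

(x, y) = (13, 2)

First expand sqrt(42) as a continued fraction. With x_i = (sqrt(42) + m_i)/d_i and (m_0, d_0) = (0, 1): a_0 = floor(sqrt(42)) = 6, since 6^2 = 36 <= 42 < 49 = 7^2.
Iterate m_{i+1} = d_i*a_i - m_i, d_{i+1} = (42 - m_{i+1}^2)/d_i, a_{i+1} = floor((a_0 + m_{i+1})/d_{i+1}):
  m_1 = 1*6 - 0 = 6, d_1 = (42 - 6^2)/1 = 6/1 = 6, a_1 = floor((6 + 6)/6) = 2.
  m_2 = 6*2 - 6 = 6, d_2 = (42 - 6^2)/6 = 6/6 = 1, a_2 = floor((6 + 6)/1) = 12.
  m_3 = 1*12 - 6 = 6, d_3 = (42 - 6^2)/1 = 6/1 = 6: (m_3, d_3) = (m_1, d_1) = (6, 6), so from here the quotients repeat a_1, a_2; the period length is 2.
So sqrt(42) = [6; (2, 12)] with period length k = 2.
k is even, so the fundamental solution of x^2 - 42y^2 = 1 is (p_{k-1}, q_{k-1}) = (p_1, q_1); compute convergents through index 1.
Convergents (p_i = a_i*p_{i-1} + p_{i-2}, q_i = a_i*q_{i-1} + q_{i-2} with p_{-2}=0, p_{-1}=1, q_{-2}=1, q_{-1}=0):
  i=0: a_0=6, p_0 = 6*1 + 0 = 6, q_0 = 6*0 + 1 = 1.
  i=1: a_1=2, p_1 = 2*6 + 1 = 13, q_1 = 2*1 + 0 = 2.
Check: 13^2 - 42*2^2 = 169 - 168 = 1, so (x, y) = (13, 2) solves the equation, and by the theorem it is the least positive solution.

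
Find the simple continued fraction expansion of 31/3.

[10; 3]

Run the Euclidean algorithm on 31 and 3; the successive quotients are the partial quotients a_0, a_1, ... (each step inverts the fractional part left over by the previous one):
  31 = 10*3 + 1, so a_0 = 10.
  3 = 3*1 + 0, so a_1 = 3.
The remainder reaches 0 after 2 divisions, so the expansion has 2 partial quotients, read off in order.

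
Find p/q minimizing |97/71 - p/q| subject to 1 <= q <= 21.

Expand x = 97/71 as a continued fraction with the Euclidean algorithm:
  97 = 1*71 + 26, so a_0 = 1.
  71 = 2*26 + 19, so a_1 = 2.
  26 = 1*19 + 7, so a_2 = 1.
  19 = 2*7 + 5, so a_3 = 2.
  7 = 1*5 + 2, so a_4 = 1.
  5 = 2*2 + 1, so a_5 = 2.
  2 = 2*1 + 0, so a_6 = 2.
so x = [1; 2, 1, 2, 1, 2, 2].
Convergents (p_i = a_i*p_{i-1} + p_{i-2}, q_i = a_i*q_{i-1} + q_{i-2} with p_{-2}=0, p_{-1}=1, q_{-2}=1, q_{-1}=0), until the denominator exceeds 21:
  i=0: a_0=1, p_0 = 1*1 + 0 = 1, q_0 = 1*0 + 1 = 1.
  i=1: a_1=2, p_1 = 2*1 + 1 = 3, q_1 = 2*1 + 0 = 2.
  i=2: a_2=1, p_2 = 1*3 + 1 = 4, q_2 = 1*2 + 1 = 3.
  i=3: a_3=2, p_3 = 2*4 + 3 = 11, q_3 = 2*3 + 2 = 8.
  i=4: a_4=1, p_4 = 1*11 + 4 = 15, q_4 = 1*8 + 3 = 11.
  i=5: a_5=2, p_5 = 2*15 + 11 = 41, q_5 = 2*11 + 8 = 30.
q_5 = 30 > 21, so the last convergent with denominator <= 21 is p_4/q_4 = 15/11.
The closest fraction with denominator <= 21 is either p_4/q_4 or the intermediate fraction (k*p_4 + p_3)/(k*q_4 + q_3) with the largest k >= 1 whose denominator stays <= 21; these approach x as k grows, and every other convergent or intermediate fraction in range is farther away.
Largest k: floor((21 - q_3)/q_4) = floor((21 - 8)/11) = 1.
That gives (1*15 + 11)/(1*11 + 8) = 26/19.
Compare the errors: |x - 15/11| = |97*11 - 15*71|/(71*11) = 2/781, and |x - 26/19| = |97*19 - 26*71|/(71*19) = 3/1349.
Cross-multiplying, 3*781 = 2343 < 2698 = 2*1349, so 3/1349 is smaller: the intermediate fraction 26/19 is closer to x than 15/11.

26/19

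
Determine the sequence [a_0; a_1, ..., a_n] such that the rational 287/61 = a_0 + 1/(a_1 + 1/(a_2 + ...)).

[4; 1, 2, 2, 1, 1, 3]

Run the Euclidean algorithm on 287 and 61; the successive quotients are the partial quotients a_0, a_1, ... (each step inverts the fractional part left over by the previous one):
  287 = 4*61 + 43, so a_0 = 4.
  61 = 1*43 + 18, so a_1 = 1.
  43 = 2*18 + 7, so a_2 = 2.
  18 = 2*7 + 4, so a_3 = 2.
  7 = 1*4 + 3, so a_4 = 1.
  4 = 1*3 + 1, so a_5 = 1.
  3 = 3*1 + 0, so a_6 = 3.
The remainder reaches 0 after 7 divisions, so the expansion has 7 partial quotients, read off in order.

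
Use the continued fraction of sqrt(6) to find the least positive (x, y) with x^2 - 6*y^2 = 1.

First expand sqrt(6) as a continued fraction. With x_i = (sqrt(6) + m_i)/d_i and (m_0, d_0) = (0, 1): a_0 = floor(sqrt(6)) = 2, since 2^2 = 4 <= 6 < 9 = 3^2.
Iterate m_{i+1} = d_i*a_i - m_i, d_{i+1} = (6 - m_{i+1}^2)/d_i, a_{i+1} = floor((a_0 + m_{i+1})/d_{i+1}):
  m_1 = 1*2 - 0 = 2, d_1 = (6 - 2^2)/1 = 2/1 = 2, a_1 = floor((2 + 2)/2) = 2.
  m_2 = 2*2 - 2 = 2, d_2 = (6 - 2^2)/2 = 2/2 = 1, a_2 = floor((2 + 2)/1) = 4.
  m_3 = 1*4 - 2 = 2, d_3 = (6 - 2^2)/1 = 2/1 = 2: (m_3, d_3) = (m_1, d_1) = (2, 2), so from here the quotients repeat a_1, a_2; the period length is 2.
So sqrt(6) = [2; (2, 4)] with period length k = 2.
k is even, so the fundamental solution of x^2 - 6y^2 = 1 is (p_{k-1}, q_{k-1}) = (p_1, q_1); compute convergents through index 1.
Convergents (p_i = a_i*p_{i-1} + p_{i-2}, q_i = a_i*q_{i-1} + q_{i-2} with p_{-2}=0, p_{-1}=1, q_{-2}=1, q_{-1}=0):
  i=0: a_0=2, p_0 = 2*1 + 0 = 2, q_0 = 2*0 + 1 = 1.
  i=1: a_1=2, p_1 = 2*2 + 1 = 5, q_1 = 2*1 + 0 = 2.
Check: 5^2 - 6*2^2 = 25 - 24 = 1, so (x, y) = (5, 2) solves the equation, and by the theorem it is the least positive solution.

(x, y) = (5, 2)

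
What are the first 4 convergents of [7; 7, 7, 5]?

7/1, 50/7, 357/50, 1835/257

Using the convergent recurrence p_i = a_i*p_{i-1} + p_{i-2}, q_i = a_i*q_{i-1} + q_{i-2} with p_{-2}=0, p_{-1}=1, q_{-2}=1, q_{-1}=0:
  i=0: a_0=7, p_0 = 7*1 + 0 = 7, q_0 = 7*0 + 1 = 1.
  i=1: a_1=7, p_1 = 7*7 + 1 = 50, q_1 = 7*1 + 0 = 7.
  i=2: a_2=7, p_2 = 7*50 + 7 = 357, q_2 = 7*7 + 1 = 50.
  i=3: a_3=5, p_3 = 5*357 + 50 = 1835, q_3 = 5*50 + 7 = 257.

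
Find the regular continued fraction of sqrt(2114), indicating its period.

[45; (1, 44, 1, 90)]

Write x_i = (sqrt(2114) + m_i)/d_i with (m_0, d_0) = (0, 1). a_0 = floor(sqrt(2114)) = 45, since 45^2 = 2025 <= 2114 < 2116 = 46^2.
Iterate m_{i+1} = d_i*a_i - m_i, d_{i+1} = (2114 - m_{i+1}^2)/d_i, a_{i+1} = floor((a_0 + m_{i+1})/d_{i+1}):
  m_1 = 1*45 - 0 = 45, d_1 = (2114 - 45^2)/1 = 89/1 = 89, a_1 = floor((45 + 45)/89) = 1.
  m_2 = 89*1 - 45 = 44, d_2 = (2114 - 44^2)/89 = 178/89 = 2, a_2 = floor((45 + 44)/2) = 44.
  m_3 = 2*44 - 44 = 44, d_3 = (2114 - 44^2)/2 = 178/2 = 89, a_3 = floor((45 + 44)/89) = 1.
  m_4 = 89*1 - 44 = 45, d_4 = (2114 - 45^2)/89 = 89/89 = 1, a_4 = floor((45 + 45)/1) = 90.
  m_5 = 1*90 - 45 = 45, d_5 = (2114 - 45^2)/1 = 89/1 = 89: (m_5, d_5) = (m_1, d_1) = (45, 89), so from here the quotients repeat a_1, ..., a_4; the period length is 4.
Hence the expansion of sqrt(2114) is a_0 = 45 followed by the repeating block 1, 44, 1, 90 (period 4).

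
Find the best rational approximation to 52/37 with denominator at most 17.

7/5

Expand x = 52/37 as a continued fraction with the Euclidean algorithm:
  52 = 1*37 + 15, so a_0 = 1.
  37 = 2*15 + 7, so a_1 = 2.
  15 = 2*7 + 1, so a_2 = 2.
  7 = 7*1 + 0, so a_3 = 7.
so x = [1; 2, 2, 7].
Convergents (p_i = a_i*p_{i-1} + p_{i-2}, q_i = a_i*q_{i-1} + q_{i-2} with p_{-2}=0, p_{-1}=1, q_{-2}=1, q_{-1}=0), until the denominator exceeds 17:
  i=0: a_0=1, p_0 = 1*1 + 0 = 1, q_0 = 1*0 + 1 = 1.
  i=1: a_1=2, p_1 = 2*1 + 1 = 3, q_1 = 2*1 + 0 = 2.
  i=2: a_2=2, p_2 = 2*3 + 1 = 7, q_2 = 2*2 + 1 = 5.
  i=3: a_3=7, p_3 = 7*7 + 3 = 52, q_3 = 7*5 + 2 = 37.
q_3 = 37 > 17, so the last convergent with denominator <= 17 is p_2/q_2 = 7/5.
The closest fraction with denominator <= 17 is either p_2/q_2 or the intermediate fraction (k*p_2 + p_1)/(k*q_2 + q_1) with the largest k >= 1 whose denominator stays <= 17; these approach x as k grows, and every other convergent or intermediate fraction in range is farther away.
Largest k: floor((17 - q_1)/q_2) = floor((17 - 2)/5) = 3.
That gives (3*7 + 3)/(3*5 + 2) = 24/17.
Compare the errors: |x - 7/5| = |52*5 - 7*37|/(37*5) = 1/185, and |x - 24/17| = |52*17 - 24*37|/(37*17) = 4/629.
Cross-multiplying, 1*629 = 629 < 740 = 4*185, so 1/185 is smaller: the convergent 7/5 is closer to x than 24/17.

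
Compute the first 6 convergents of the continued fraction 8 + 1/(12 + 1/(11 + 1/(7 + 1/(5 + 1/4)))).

Using the convergent recurrence p_i = a_i*p_{i-1} + p_{i-2}, q_i = a_i*q_{i-1} + q_{i-2} with p_{-2}=0, p_{-1}=1, q_{-2}=1, q_{-1}=0:
  i=0: a_0=8, p_0 = 8*1 + 0 = 8, q_0 = 8*0 + 1 = 1.
  i=1: a_1=12, p_1 = 12*8 + 1 = 97, q_1 = 12*1 + 0 = 12.
  i=2: a_2=11, p_2 = 11*97 + 8 = 1075, q_2 = 11*12 + 1 = 133.
  i=3: a_3=7, p_3 = 7*1075 + 97 = 7622, q_3 = 7*133 + 12 = 943.
  i=4: a_4=5, p_4 = 5*7622 + 1075 = 39185, q_4 = 5*943 + 133 = 4848.
  i=5: a_5=4, p_5 = 4*39185 + 7622 = 164362, q_5 = 4*4848 + 943 = 20335.

8/1, 97/12, 1075/133, 7622/943, 39185/4848, 164362/20335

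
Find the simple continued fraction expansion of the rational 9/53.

Run the Euclidean algorithm on 9 and 53; the successive quotients are the partial quotients a_0, a_1, ... (each step inverts the fractional part left over by the previous one):
  9 = 0*53 + 9, so a_0 = 0.
  53 = 5*9 + 8, so a_1 = 5.
  9 = 1*8 + 1, so a_2 = 1.
  8 = 8*1 + 0, so a_3 = 8.
The remainder reaches 0 after 4 divisions, so the expansion has 4 partial quotients, read off in order.

[0; 5, 1, 8]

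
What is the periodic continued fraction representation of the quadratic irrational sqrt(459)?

Write x_i = (sqrt(459) + m_i)/d_i with (m_0, d_0) = (0, 1). a_0 = floor(sqrt(459)) = 21, since 21^2 = 441 <= 459 < 484 = 22^2.
Iterate m_{i+1} = d_i*a_i - m_i, d_{i+1} = (459 - m_{i+1}^2)/d_i, a_{i+1} = floor((a_0 + m_{i+1})/d_{i+1}):
  m_1 = 1*21 - 0 = 21, d_1 = (459 - 21^2)/1 = 18/1 = 18, a_1 = floor((21 + 21)/18) = 2.
  m_2 = 18*2 - 21 = 15, d_2 = (459 - 15^2)/18 = 234/18 = 13, a_2 = floor((21 + 15)/13) = 2.
  m_3 = 13*2 - 15 = 11, d_3 = (459 - 11^2)/13 = 338/13 = 26, a_3 = floor((21 + 11)/26) = 1.
  m_4 = 26*1 - 11 = 15, d_4 = (459 - 15^2)/26 = 234/26 = 9, a_4 = floor((21 + 15)/9) = 4.
  m_5 = 9*4 - 15 = 21, d_5 = (459 - 21^2)/9 = 18/9 = 2, a_5 = floor((21 + 21)/2) = 21.
  m_6 = 2*21 - 21 = 21, d_6 = (459 - 21^2)/2 = 18/2 = 9, a_6 = floor((21 + 21)/9) = 4.
  m_7 = 9*4 - 21 = 15, d_7 = (459 - 15^2)/9 = 234/9 = 26, a_7 = floor((21 + 15)/26) = 1.
  m_8 = 26*1 - 15 = 11, d_8 = (459 - 11^2)/26 = 338/26 = 13, a_8 = floor((21 + 11)/13) = 2.
  m_9 = 13*2 - 11 = 15, d_9 = (459 - 15^2)/13 = 234/13 = 18, a_9 = floor((21 + 15)/18) = 2.
  m_10 = 18*2 - 15 = 21, d_10 = (459 - 21^2)/18 = 18/18 = 1, a_10 = floor((21 + 21)/1) = 42.
  m_11 = 1*42 - 21 = 21, d_11 = (459 - 21^2)/1 = 18/1 = 18: (m_11, d_11) = (m_1, d_1) = (21, 18), so from here the quotients repeat a_1, ..., a_10; the period length is 10.
Hence the expansion of sqrt(459) is a_0 = 21 followed by the repeating block 2, 2, 1, 4, 21, 4, 1, 2, 2, 42 (period 10).

[21; (2, 2, 1, 4, 21, 4, 1, 2, 2, 42)]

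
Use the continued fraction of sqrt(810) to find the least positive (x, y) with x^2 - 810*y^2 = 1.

(x, y) = (27379, 962)

First expand sqrt(810) as a continued fraction. With x_i = (sqrt(810) + m_i)/d_i and (m_0, d_0) = (0, 1): a_0 = floor(sqrt(810)) = 28, since 28^2 = 784 <= 810 < 841 = 29^2.
Iterate m_{i+1} = d_i*a_i - m_i, d_{i+1} = (810 - m_{i+1}^2)/d_i, a_{i+1} = floor((a_0 + m_{i+1})/d_{i+1}):
  m_1 = 1*28 - 0 = 28, d_1 = (810 - 28^2)/1 = 26/1 = 26, a_1 = floor((28 + 28)/26) = 2.
  m_2 = 26*2 - 28 = 24, d_2 = (810 - 24^2)/26 = 234/26 = 9, a_2 = floor((28 + 24)/9) = 5.
  m_3 = 9*5 - 24 = 21, d_3 = (810 - 21^2)/9 = 369/9 = 41, a_3 = floor((28 + 21)/41) = 1.
  m_4 = 41*1 - 21 = 20, d_4 = (810 - 20^2)/41 = 410/41 = 10, a_4 = floor((28 + 20)/10) = 4.
  m_5 = 10*4 - 20 = 20, d_5 = (810 - 20^2)/10 = 410/10 = 41, a_5 = floor((28 + 20)/41) = 1.
  m_6 = 41*1 - 20 = 21, d_6 = (810 - 21^2)/41 = 369/41 = 9, a_6 = floor((28 + 21)/9) = 5.
  m_7 = 9*5 - 21 = 24, d_7 = (810 - 24^2)/9 = 234/9 = 26, a_7 = floor((28 + 24)/26) = 2.
  m_8 = 26*2 - 24 = 28, d_8 = (810 - 28^2)/26 = 26/26 = 1, a_8 = floor((28 + 28)/1) = 56.
  m_9 = 1*56 - 28 = 28, d_9 = (810 - 28^2)/1 = 26/1 = 26: (m_9, d_9) = (m_1, d_1) = (28, 26), so from here the quotients repeat a_1, ..., a_8; the period length is 8.
So sqrt(810) = [28; (2, 5, 1, 4, 1, 5, 2, 56)] with period length k = 8.
k is even, so the fundamental solution of x^2 - 810y^2 = 1 is (p_{k-1}, q_{k-1}) = (p_7, q_7); compute convergents through index 7.
Convergents (p_i = a_i*p_{i-1} + p_{i-2}, q_i = a_i*q_{i-1} + q_{i-2} with p_{-2}=0, p_{-1}=1, q_{-2}=1, q_{-1}=0):
  i=0: a_0=28, p_0 = 28*1 + 0 = 28, q_0 = 28*0 + 1 = 1.
  i=1: a_1=2, p_1 = 2*28 + 1 = 57, q_1 = 2*1 + 0 = 2.
  i=2: a_2=5, p_2 = 5*57 + 28 = 313, q_2 = 5*2 + 1 = 11.
  i=3: a_3=1, p_3 = 1*313 + 57 = 370, q_3 = 1*11 + 2 = 13.
  i=4: a_4=4, p_4 = 4*370 + 313 = 1793, q_4 = 4*13 + 11 = 63.
  i=5: a_5=1, p_5 = 1*1793 + 370 = 2163, q_5 = 1*63 + 13 = 76.
  i=6: a_6=5, p_6 = 5*2163 + 1793 = 12608, q_6 = 5*76 + 63 = 443.
  i=7: a_7=2, p_7 = 2*12608 + 2163 = 27379, q_7 = 2*443 + 76 = 962.
Check: 27379^2 - 810*962^2 = 749609641 - 749609640 = 1, so (x, y) = (27379, 962) solves the equation, and by the theorem it is the least positive solution.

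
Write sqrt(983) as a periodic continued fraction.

[31; (2, 1, 5, 31, 5, 1, 2, 62)]

Write x_i = (sqrt(983) + m_i)/d_i with (m_0, d_0) = (0, 1). a_0 = floor(sqrt(983)) = 31, since 31^2 = 961 <= 983 < 1024 = 32^2.
Iterate m_{i+1} = d_i*a_i - m_i, d_{i+1} = (983 - m_{i+1}^2)/d_i, a_{i+1} = floor((a_0 + m_{i+1})/d_{i+1}):
  m_1 = 1*31 - 0 = 31, d_1 = (983 - 31^2)/1 = 22/1 = 22, a_1 = floor((31 + 31)/22) = 2.
  m_2 = 22*2 - 31 = 13, d_2 = (983 - 13^2)/22 = 814/22 = 37, a_2 = floor((31 + 13)/37) = 1.
  m_3 = 37*1 - 13 = 24, d_3 = (983 - 24^2)/37 = 407/37 = 11, a_3 = floor((31 + 24)/11) = 5.
  m_4 = 11*5 - 24 = 31, d_4 = (983 - 31^2)/11 = 22/11 = 2, a_4 = floor((31 + 31)/2) = 31.
  m_5 = 2*31 - 31 = 31, d_5 = (983 - 31^2)/2 = 22/2 = 11, a_5 = floor((31 + 31)/11) = 5.
  m_6 = 11*5 - 31 = 24, d_6 = (983 - 24^2)/11 = 407/11 = 37, a_6 = floor((31 + 24)/37) = 1.
  m_7 = 37*1 - 24 = 13, d_7 = (983 - 13^2)/37 = 814/37 = 22, a_7 = floor((31 + 13)/22) = 2.
  m_8 = 22*2 - 13 = 31, d_8 = (983 - 31^2)/22 = 22/22 = 1, a_8 = floor((31 + 31)/1) = 62.
  m_9 = 1*62 - 31 = 31, d_9 = (983 - 31^2)/1 = 22/1 = 22: (m_9, d_9) = (m_1, d_1) = (31, 22), so from here the quotients repeat a_1, ..., a_8; the period length is 8.
Hence the expansion of sqrt(983) is a_0 = 31 followed by the repeating block 2, 1, 5, 31, 5, 1, 2, 62 (period 8).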